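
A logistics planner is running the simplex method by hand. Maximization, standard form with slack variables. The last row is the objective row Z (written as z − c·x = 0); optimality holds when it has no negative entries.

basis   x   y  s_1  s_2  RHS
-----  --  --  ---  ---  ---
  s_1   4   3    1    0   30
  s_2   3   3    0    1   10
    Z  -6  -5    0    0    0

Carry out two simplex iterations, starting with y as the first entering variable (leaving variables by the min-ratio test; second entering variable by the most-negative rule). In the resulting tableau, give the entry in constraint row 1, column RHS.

50/3

Ratio test on column y — row 1: 30/3 = 10; row 2: 10/3 = 10/3. Minimum is 10/3 at row 2 (s_2 leaves); pivot element 3.
Divide row 2 by 3; eliminate column y from the other rows.
Second iteration: most negative Z-row entry is -1 in column x, so x enters.
Ratio test on column x — row 1: 20/1 = 20; row 2: (10/3)/1 = 10/3. Minimum is 10/3 at row 2 (y leaves); pivot element 1.
Divide row 2 by 1; eliminate column x from the other rows.
After both pivots, the entry at constraint row 1, column RHS is 50/3.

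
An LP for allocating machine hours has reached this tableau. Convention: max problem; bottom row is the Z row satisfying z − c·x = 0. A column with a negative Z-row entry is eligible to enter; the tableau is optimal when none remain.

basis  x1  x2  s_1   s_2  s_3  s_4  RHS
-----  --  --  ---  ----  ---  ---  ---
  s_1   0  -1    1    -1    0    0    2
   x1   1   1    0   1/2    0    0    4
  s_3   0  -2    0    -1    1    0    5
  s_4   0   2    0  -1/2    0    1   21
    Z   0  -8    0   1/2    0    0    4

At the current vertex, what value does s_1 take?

s_1 is basic (row 1); its value is the RHS of that row, 2.

2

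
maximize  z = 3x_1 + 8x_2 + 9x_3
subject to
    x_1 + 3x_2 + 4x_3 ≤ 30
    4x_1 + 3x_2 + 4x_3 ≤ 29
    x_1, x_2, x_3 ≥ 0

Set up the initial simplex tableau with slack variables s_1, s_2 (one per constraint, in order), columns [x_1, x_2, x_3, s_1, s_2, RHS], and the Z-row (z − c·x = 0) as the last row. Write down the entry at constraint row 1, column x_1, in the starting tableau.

Constraint 1 has coefficient 1 on x_1.

1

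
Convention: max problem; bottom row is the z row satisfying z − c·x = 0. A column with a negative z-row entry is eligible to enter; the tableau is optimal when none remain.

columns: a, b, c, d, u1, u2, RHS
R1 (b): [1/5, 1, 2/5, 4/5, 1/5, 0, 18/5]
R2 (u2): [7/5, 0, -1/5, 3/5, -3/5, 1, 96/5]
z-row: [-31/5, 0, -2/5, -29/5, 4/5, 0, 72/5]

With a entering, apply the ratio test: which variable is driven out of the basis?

Column a entries and ratios — b: (18/5)/(1/5) = 18; u2: (96/5)/(7/5) = 96/7.
Smallest ratio is 96/7 in the row of u2, so u2 leaves.

u2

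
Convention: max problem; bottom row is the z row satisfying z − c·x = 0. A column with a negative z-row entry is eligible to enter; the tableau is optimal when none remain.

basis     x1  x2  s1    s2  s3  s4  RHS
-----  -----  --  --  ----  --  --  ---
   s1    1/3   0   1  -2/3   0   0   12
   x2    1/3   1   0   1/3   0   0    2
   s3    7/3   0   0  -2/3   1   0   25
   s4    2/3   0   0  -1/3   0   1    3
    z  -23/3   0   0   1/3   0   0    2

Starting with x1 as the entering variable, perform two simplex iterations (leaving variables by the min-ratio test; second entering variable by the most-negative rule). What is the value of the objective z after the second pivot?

Ratio test on column x1 — row 1: 12/(1/3) = 36; row 2: 2/(1/3) = 6; row 3: 25/(7/3) = 75/7; row 4: 3/(2/3) = 9/2. Minimum is 9/2 at row 4 (s4 leaves); pivot element 2/3.
Pivot on row 4; the z-row RHS becomes 2 − (-23/3)·(9/2) = 73/2.
Next entering variable (most negative z-row entry -7/2): s2.
Ratio test on column s2 — row 1: entry -1/2 ≤ 0; row 2: (1/2)/(1/2) = 1; row 3: (29/2)/(1/2) = 29; row 4: entry -1/2 ≤ 0. Minimum is 1 at row 2 (x2 leaves); pivot element 1/2.
After the second pivot the z-row RHS is 73/2 − (-7/2)·1 = 40.

40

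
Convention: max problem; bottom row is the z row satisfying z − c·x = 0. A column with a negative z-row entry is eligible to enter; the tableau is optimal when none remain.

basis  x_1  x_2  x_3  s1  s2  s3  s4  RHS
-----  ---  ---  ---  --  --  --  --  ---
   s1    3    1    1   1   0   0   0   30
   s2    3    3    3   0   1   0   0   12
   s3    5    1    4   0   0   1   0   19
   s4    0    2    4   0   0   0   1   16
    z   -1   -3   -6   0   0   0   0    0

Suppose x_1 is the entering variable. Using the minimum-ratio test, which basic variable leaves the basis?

s3

Column x_1 entries and ratios — s1: 30/3 = 10; s2: 12/3 = 4; s3: 19/5 = 19/5; s4: 0 ≤ 0, skip.
Smallest ratio is 19/5 in the row of s3, so s3 leaves.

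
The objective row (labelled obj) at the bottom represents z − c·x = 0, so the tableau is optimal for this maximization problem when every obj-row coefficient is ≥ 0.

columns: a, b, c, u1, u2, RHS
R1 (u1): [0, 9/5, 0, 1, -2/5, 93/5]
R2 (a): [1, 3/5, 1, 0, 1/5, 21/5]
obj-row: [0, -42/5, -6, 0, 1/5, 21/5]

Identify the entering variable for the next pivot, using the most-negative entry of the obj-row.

Negative obj-row entries: b: -42/5, c: -6.
The most negative is -42/5 in column b, so b enters.

b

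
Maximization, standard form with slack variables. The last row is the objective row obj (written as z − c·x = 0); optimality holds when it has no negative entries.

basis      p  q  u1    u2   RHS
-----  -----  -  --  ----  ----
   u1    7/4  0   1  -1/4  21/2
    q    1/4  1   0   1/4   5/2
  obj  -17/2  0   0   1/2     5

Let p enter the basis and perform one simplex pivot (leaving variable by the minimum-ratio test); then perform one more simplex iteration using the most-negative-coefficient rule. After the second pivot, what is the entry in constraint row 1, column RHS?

Ratio test on column p — row 1: (21/2)/(7/4) = 6; row 2: (5/2)/(1/4) = 10. Minimum is 6 at row 1 (u1 leaves); pivot element 7/4.
Divide row 1 by 7/4; eliminate column p from the other rows.
Second iteration: most negative obj-row entry is -5/7 in column u2, so u2 enters.
Ratio test on column u2 — row 1: entry -1/7 ≤ 0; row 2: 1/(2/7) = 7/2. Minimum is 7/2 at row 2 (q leaves); pivot element 2/7.
Divide row 2 by 2/7; eliminate column u2 from the other rows.
After both pivots, the entry at constraint row 1, column RHS is 13/2.

13/2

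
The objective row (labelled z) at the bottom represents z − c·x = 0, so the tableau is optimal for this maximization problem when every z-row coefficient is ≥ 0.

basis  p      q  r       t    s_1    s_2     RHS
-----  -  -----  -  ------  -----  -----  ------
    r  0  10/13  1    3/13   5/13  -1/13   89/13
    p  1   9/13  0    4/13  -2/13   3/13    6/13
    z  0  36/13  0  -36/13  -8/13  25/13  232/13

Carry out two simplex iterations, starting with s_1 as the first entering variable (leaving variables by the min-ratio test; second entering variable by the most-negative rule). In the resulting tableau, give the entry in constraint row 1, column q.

1/2

Ratio test on column s_1 — row 1: (89/13)/(5/13) = 89/5; row 2: entry -2/13 ≤ 0. Minimum is 89/5 at row 1 (r leaves); pivot element 5/13.
Divide row 1 by 5/13; eliminate column s_1 from the other rows.
Second iteration: most negative z-row entry is -12/5 in column t, so t enters.
Ratio test on column t — row 1: (89/5)/(3/5) = 89/3; row 2: (16/5)/(2/5) = 8. Minimum is 8 at row 2 (p leaves); pivot element 2/5.
Divide row 2 by 2/5; eliminate column t from the other rows.
After both pivots, the entry at constraint row 1, column q is 1/2.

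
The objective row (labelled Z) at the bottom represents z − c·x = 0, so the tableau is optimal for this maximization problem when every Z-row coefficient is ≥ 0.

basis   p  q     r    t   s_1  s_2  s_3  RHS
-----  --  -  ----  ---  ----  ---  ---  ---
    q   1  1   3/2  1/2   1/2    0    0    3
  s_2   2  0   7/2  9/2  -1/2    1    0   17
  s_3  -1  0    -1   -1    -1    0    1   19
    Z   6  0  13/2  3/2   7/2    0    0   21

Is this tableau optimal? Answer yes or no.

yes

Every Z-row coefficient is ≥ 0, so the tableau is optimal.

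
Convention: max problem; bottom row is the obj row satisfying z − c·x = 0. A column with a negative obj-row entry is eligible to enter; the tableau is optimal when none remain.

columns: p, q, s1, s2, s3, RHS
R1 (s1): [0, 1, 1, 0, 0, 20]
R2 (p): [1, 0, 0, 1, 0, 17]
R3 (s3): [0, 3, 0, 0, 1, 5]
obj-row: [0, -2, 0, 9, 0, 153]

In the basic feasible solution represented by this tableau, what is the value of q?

0

q is not in the basis, so in the current basic feasible solution q = 0.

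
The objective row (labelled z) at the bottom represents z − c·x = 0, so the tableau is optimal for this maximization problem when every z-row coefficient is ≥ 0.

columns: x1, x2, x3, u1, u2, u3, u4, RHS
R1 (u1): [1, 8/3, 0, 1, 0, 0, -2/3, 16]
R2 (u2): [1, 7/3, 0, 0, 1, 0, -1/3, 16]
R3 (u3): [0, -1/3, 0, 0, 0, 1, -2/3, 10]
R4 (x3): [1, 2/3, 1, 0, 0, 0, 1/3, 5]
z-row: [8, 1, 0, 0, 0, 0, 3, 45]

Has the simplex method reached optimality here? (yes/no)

Every z-row coefficient is ≥ 0, so the tableau is optimal.

yes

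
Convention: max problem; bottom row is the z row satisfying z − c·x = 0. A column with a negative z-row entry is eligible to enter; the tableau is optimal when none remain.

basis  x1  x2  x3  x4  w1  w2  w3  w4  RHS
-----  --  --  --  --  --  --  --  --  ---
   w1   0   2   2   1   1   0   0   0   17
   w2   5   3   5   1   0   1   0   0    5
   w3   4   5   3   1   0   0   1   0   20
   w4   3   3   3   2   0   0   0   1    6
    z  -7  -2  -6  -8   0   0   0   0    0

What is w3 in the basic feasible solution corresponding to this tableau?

w3 is basic (row 3); its value is the RHS of that row, 20.

20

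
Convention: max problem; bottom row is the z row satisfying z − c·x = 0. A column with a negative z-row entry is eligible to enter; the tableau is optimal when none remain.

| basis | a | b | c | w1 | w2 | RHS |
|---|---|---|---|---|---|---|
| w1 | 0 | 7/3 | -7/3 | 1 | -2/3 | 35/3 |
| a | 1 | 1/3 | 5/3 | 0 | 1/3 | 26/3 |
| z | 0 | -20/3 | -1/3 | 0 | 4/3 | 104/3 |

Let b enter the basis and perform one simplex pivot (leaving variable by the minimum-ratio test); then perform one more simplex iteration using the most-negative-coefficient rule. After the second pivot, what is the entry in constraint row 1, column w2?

Ratio test on column b — row 1: (35/3)/(7/3) = 5; row 2: (26/3)/(1/3) = 26. Minimum is 5 at row 1 (w1 leaves); pivot element 7/3.
Divide row 1 by 7/3; eliminate column b from the other rows.
Second iteration: most negative z-row entry is -7 in column c, so c enters.
Ratio test on column c — row 1: entry -1 ≤ 0; row 2: 7/2 = 7/2. Minimum is 7/2 at row 2 (a leaves); pivot element 2.
Divide row 2 by 2; eliminate column c from the other rows.
After both pivots, the entry at constraint row 1, column w2 is -1/14.

-1/14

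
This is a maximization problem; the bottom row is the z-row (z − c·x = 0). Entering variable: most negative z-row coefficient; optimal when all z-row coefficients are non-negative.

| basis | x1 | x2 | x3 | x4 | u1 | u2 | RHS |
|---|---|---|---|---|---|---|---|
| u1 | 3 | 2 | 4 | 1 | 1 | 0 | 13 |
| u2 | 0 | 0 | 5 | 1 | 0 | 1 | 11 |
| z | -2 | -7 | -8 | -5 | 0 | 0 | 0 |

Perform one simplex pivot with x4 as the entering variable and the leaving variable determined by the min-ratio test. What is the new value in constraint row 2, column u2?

Ratio test on column x4 — row 1: 13/1 = 13; row 2: 11/1 = 11. Minimum is 11 at row 2 (u2 leaves); pivot element 1.
Divide row 2 by 1; eliminate column x4 from the other rows.
In the new row 2, the u2 entry is the old entry divided by the pivot: 1/1 = 1.

1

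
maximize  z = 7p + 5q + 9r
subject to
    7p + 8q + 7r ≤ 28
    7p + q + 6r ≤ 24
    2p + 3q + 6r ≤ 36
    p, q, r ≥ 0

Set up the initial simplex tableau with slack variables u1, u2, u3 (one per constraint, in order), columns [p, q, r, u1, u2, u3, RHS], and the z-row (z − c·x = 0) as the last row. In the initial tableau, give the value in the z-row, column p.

-7

The z-row carries the negated objective coefficients: the p entry is -7.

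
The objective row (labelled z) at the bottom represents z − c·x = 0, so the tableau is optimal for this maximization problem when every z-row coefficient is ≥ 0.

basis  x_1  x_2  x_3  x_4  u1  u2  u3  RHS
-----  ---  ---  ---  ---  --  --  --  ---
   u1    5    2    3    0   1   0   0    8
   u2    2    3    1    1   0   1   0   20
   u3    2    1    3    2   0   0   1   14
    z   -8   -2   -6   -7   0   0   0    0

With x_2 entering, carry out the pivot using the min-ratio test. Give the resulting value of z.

8

Ratio test on column x_2 — row 1: 8/2 = 4; row 2: 20/3 = 20/3; row 3: 14/1 = 14. Minimum is 4 at row 1 (u1 leaves); pivot element 2.
Pivot on row 1; the z-row RHS becomes 0 − (-2)·4 = 8.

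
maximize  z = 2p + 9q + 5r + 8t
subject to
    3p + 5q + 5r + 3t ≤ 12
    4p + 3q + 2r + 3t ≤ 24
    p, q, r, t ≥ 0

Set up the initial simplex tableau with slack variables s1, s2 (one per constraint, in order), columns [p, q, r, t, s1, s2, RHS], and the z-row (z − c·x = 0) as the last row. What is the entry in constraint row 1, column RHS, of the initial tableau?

12

The RHS of constraint 1 is b_1 = 12.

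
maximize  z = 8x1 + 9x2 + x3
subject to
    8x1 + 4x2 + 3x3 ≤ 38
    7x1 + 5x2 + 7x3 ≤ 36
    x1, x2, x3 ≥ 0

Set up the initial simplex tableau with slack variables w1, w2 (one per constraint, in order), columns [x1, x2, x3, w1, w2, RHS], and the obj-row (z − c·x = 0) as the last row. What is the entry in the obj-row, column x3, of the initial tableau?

-1

The obj-row carries the negated objective coefficients: the x3 entry is -1.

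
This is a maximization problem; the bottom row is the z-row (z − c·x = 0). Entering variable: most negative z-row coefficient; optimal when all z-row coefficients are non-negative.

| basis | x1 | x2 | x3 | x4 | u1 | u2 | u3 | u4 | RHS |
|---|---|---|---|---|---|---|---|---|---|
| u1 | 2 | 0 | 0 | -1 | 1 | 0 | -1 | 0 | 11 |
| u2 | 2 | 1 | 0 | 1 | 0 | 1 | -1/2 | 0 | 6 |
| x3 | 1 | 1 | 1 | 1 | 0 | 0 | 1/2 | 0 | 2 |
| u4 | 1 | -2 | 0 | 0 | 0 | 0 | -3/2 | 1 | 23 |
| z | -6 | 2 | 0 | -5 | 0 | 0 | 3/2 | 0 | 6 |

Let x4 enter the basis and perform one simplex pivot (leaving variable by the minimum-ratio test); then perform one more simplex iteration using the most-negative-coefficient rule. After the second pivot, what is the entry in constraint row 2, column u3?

Ratio test on column x4 — row 1: entry -1 ≤ 0; row 2: 6/1 = 6; row 3: 2/1 = 2; row 4: entry 0 ≤ 0. Minimum is 2 at row 3 (x3 leaves); pivot element 1.
Divide row 3 by 1; eliminate column x4 from the other rows.
Second iteration: most negative z-row entry is -1 in column x1, so x1 enters.
Ratio test on column x1 — row 1: 13/3 = 13/3; row 2: 4/1 = 4; row 3: 2/1 = 2; row 4: 23/1 = 23. Minimum is 2 at row 3 (x4 leaves); pivot element 1.
Divide row 3 by 1; eliminate column x1 from the other rows.
After both pivots, the entry at constraint row 2, column u3 is -3/2.

-3/2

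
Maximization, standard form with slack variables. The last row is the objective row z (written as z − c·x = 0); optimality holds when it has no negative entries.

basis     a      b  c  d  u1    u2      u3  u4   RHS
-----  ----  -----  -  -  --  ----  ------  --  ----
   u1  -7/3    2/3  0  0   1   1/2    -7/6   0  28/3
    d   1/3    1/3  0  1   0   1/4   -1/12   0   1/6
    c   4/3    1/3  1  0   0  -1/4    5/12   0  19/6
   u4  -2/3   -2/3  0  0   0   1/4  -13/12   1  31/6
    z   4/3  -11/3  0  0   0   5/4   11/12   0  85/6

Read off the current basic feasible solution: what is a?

0

a is not in the basis, so in the current basic feasible solution a = 0.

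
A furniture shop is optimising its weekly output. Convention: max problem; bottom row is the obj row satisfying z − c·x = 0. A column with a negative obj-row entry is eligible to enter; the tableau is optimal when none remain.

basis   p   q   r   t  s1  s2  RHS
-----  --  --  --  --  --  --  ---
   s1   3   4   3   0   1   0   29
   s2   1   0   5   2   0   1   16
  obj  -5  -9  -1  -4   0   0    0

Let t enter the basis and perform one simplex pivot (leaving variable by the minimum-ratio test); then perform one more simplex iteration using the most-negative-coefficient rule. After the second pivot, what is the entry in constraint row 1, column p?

Ratio test on column t — row 1: entry 0 ≤ 0; row 2: 16/2 = 8. Minimum is 8 at row 2 (s2 leaves); pivot element 2.
Divide row 2 by 2; eliminate column t from the other rows.
Second iteration: most negative obj-row entry is -9 in column q, so q enters.
Ratio test on column q — row 1: 29/4 = 29/4; row 2: entry 0 ≤ 0. Minimum is 29/4 at row 1 (s1 leaves); pivot element 4.
Divide row 1 by 4; eliminate column q from the other rows.
After both pivots, the entry at constraint row 1, column p is 3/4.

3/4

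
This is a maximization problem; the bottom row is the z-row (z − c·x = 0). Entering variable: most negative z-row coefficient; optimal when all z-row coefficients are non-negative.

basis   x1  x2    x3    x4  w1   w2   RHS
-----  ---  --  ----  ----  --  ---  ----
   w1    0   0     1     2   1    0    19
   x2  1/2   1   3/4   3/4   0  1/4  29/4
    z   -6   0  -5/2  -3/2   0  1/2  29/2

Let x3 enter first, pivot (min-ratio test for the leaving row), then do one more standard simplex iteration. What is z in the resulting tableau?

Ratio test on column x3 — row 1: 19/1 = 19; row 2: (29/4)/(3/4) = 29/3. Minimum is 29/3 at row 2 (x2 leaves); pivot element 3/4.
Pivot on row 2; the z-row RHS becomes 29/2 − (-5/2)·(29/3) = 116/3.
Next entering variable (most negative z-row entry -13/3): x1.
Ratio test on column x1 — row 1: entry -2/3 ≤ 0; row 2: (29/3)/(2/3) = 29/2. Minimum is 29/2 at row 2 (x3 leaves); pivot element 2/3.
After the second pivot the z-row RHS is 116/3 − (-13/3)·(29/2) = 203/2.

203/2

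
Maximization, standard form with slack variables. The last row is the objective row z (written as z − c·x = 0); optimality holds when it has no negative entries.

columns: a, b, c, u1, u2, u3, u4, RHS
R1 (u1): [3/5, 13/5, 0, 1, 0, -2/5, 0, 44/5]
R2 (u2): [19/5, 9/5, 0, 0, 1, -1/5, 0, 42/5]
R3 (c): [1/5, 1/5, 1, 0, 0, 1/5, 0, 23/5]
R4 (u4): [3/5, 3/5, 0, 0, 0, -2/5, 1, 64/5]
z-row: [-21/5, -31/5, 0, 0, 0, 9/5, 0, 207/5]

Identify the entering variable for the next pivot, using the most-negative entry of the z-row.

b

Negative z-row entries: a: -21/5, b: -31/5.
The most negative is -31/5 in column b, so b enters.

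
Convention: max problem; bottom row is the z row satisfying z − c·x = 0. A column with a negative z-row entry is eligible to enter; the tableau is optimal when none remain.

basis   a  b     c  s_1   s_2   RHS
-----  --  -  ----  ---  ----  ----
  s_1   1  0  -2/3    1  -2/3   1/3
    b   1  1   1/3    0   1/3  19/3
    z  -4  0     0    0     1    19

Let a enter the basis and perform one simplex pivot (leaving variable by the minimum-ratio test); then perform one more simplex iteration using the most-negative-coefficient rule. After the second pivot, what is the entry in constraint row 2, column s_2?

1

Ratio test on column a — row 1: (1/3)/1 = 1/3; row 2: (19/3)/1 = 19/3. Minimum is 1/3 at row 1 (s_1 leaves); pivot element 1.
Divide row 1 by 1; eliminate column a from the other rows.
Second iteration: most negative z-row entry is -8/3 in column c, so c enters.
Ratio test on column c — row 1: entry -2/3 ≤ 0; row 2: 6/1 = 6. Minimum is 6 at row 2 (b leaves); pivot element 1.
Divide row 2 by 1; eliminate column c from the other rows.
After both pivots, the entry at constraint row 2, column s_2 is 1.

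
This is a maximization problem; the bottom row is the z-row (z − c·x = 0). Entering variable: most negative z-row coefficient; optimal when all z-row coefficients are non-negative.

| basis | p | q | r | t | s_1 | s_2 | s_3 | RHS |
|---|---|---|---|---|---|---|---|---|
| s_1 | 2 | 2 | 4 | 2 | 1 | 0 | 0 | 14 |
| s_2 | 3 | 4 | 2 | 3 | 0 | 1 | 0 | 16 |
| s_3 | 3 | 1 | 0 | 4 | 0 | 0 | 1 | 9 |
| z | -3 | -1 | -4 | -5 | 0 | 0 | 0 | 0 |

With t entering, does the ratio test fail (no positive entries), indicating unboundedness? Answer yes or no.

Column t has positive entries in row(s) 1, 2, 3, so the ratio test bounds it — not unbounded.

no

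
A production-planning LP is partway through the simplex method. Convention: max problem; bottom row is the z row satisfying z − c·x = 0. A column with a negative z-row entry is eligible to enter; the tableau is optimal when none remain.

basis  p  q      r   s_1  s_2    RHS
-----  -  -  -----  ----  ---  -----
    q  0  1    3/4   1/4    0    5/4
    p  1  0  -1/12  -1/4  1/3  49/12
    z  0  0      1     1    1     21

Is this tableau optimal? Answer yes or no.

Every z-row coefficient is ≥ 0, so the tableau is optimal.

yes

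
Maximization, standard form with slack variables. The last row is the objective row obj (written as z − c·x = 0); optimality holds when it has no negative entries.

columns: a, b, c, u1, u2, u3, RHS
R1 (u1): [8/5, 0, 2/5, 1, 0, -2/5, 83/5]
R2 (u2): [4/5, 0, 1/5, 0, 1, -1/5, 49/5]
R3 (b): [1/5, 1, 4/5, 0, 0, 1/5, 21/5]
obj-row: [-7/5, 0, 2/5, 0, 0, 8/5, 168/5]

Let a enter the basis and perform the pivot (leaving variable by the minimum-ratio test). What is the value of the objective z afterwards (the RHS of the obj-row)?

Ratio test on column a — row 1: (83/5)/(8/5) = 83/8; row 2: (49/5)/(4/5) = 49/4; row 3: (21/5)/(1/5) = 21. Minimum is 83/8 at row 1 (u1 leaves); pivot element 8/5.
Pivot on row 1; the obj-row RHS becomes 168/5 − (-7/5)·(83/8) = 385/8.

385/8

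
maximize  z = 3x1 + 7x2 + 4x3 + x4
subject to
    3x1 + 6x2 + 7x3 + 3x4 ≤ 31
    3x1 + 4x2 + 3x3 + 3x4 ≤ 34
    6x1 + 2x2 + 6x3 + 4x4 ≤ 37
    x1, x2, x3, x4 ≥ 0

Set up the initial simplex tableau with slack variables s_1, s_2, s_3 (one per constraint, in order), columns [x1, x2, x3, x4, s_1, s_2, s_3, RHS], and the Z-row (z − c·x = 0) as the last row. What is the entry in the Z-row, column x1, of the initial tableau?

The Z-row carries the negated objective coefficients: the x1 entry is -3.

-3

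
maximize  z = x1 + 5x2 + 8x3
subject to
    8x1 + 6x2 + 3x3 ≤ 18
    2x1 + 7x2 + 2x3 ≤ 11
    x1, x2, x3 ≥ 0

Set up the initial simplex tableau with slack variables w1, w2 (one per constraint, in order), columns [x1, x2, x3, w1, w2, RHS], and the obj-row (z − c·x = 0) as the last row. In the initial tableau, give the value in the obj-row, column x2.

The obj-row carries the negated objective coefficients: the x2 entry is -5.

-5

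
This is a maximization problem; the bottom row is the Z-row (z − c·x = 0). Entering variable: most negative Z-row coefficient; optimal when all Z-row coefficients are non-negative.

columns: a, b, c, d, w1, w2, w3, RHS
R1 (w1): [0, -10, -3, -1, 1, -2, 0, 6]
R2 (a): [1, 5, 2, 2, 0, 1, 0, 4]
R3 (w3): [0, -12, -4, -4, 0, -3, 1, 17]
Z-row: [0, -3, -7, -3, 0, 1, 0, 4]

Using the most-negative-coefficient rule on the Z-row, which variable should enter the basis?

Negative Z-row entries: b: -3, c: -7, d: -3.
The most negative is -7 in column c, so c enters.

c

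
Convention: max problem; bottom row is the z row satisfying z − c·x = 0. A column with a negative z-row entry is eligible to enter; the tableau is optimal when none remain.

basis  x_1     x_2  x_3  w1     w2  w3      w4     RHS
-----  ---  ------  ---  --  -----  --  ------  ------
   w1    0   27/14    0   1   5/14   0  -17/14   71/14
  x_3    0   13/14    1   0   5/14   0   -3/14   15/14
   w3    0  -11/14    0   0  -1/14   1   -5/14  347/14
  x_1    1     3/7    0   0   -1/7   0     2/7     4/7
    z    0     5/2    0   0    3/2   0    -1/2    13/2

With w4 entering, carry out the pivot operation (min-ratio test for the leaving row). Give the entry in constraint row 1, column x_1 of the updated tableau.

17/4

Ratio test on column w4 — row 1: entry -17/14 ≤ 0; row 2: entry -3/14 ≤ 0; row 3: entry -5/14 ≤ 0; row 4: (4/7)/(2/7) = 2. Minimum is 2 at row 4 (x_1 leaves); pivot element 2/7.
Divide row 4 by 2/7; eliminate column w4 from the other rows.
Row 1 update in column x_1: 0 − (-17/14)·(7/2) = 17/4.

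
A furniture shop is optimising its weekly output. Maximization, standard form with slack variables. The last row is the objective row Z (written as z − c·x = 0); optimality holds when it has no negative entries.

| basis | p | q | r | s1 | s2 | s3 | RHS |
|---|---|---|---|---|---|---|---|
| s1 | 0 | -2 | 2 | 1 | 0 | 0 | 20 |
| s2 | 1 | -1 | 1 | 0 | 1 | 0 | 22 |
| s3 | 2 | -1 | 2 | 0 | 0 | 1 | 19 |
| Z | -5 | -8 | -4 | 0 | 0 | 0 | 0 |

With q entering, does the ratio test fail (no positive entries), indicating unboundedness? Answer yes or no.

Every constraint-row entry in column q is ≤ 0, so increasing q is unbounded.

yes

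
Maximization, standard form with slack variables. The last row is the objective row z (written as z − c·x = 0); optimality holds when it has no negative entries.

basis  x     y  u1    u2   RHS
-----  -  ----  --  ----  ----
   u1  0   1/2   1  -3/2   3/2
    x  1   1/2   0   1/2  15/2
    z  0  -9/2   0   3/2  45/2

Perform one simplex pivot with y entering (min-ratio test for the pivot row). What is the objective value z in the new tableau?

Ratio test on column y — row 1: (3/2)/(1/2) = 3; row 2: (15/2)/(1/2) = 15. Minimum is 3 at row 1 (u1 leaves); pivot element 1/2.
Pivot on row 1; the z-row RHS becomes 45/2 − (-9/2)·3 = 36.

36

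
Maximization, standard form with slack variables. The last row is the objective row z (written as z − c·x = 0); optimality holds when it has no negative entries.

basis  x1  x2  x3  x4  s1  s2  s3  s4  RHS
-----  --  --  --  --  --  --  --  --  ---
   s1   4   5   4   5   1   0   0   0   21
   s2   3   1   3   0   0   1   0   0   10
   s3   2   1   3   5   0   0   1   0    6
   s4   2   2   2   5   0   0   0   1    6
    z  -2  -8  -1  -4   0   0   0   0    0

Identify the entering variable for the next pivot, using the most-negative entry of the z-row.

Negative z-row entries: x1: -2, x2: -8, x3: -1, x4: -4.
The most negative is -8 in column x2, so x2 enters.

x2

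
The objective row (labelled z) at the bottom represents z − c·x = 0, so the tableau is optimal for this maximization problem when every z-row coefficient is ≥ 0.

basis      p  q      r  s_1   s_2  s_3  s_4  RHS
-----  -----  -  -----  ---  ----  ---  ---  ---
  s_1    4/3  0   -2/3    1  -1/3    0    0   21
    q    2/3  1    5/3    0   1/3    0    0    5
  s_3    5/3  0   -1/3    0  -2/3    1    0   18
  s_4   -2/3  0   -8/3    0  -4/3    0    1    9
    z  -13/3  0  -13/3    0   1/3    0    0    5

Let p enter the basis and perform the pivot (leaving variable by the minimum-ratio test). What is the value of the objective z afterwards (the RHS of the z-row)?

75/2

Ratio test on column p — row 1: 21/(4/3) = 63/4; row 2: 5/(2/3) = 15/2; row 3: 18/(5/3) = 54/5; row 4: entry -2/3 ≤ 0. Minimum is 15/2 at row 2 (q leaves); pivot element 2/3.
Pivot on row 2; the z-row RHS becomes 5 − (-13/3)·(15/2) = 75/2.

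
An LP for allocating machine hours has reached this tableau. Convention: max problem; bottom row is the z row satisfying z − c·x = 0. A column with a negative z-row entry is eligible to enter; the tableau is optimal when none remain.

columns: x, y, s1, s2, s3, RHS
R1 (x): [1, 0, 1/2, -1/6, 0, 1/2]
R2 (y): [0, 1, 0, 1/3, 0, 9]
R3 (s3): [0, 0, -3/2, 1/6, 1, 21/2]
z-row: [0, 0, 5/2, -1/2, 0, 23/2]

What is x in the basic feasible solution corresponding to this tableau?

x is basic (row 1); its value is the RHS of that row, 1/2.

1/2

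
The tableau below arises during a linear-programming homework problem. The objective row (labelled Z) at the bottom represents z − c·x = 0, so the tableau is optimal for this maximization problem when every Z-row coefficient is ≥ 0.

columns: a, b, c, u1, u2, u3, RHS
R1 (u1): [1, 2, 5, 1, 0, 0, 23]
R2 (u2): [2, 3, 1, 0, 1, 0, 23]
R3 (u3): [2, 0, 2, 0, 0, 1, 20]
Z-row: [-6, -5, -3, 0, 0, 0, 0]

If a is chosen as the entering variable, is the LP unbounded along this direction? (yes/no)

no

Column a has positive entries in row(s) 1, 2, 3, so the ratio test bounds it — not unbounded.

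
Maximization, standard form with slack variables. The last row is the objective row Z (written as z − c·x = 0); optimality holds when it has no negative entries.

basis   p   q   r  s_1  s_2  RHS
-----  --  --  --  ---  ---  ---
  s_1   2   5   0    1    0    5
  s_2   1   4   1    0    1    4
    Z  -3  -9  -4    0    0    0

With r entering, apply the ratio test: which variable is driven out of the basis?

s_2

Column r entries and ratios — s_1: 0 ≤ 0, skip; s_2: 4/1 = 4.
Smallest ratio is 4 in the row of s_2, so s_2 leaves.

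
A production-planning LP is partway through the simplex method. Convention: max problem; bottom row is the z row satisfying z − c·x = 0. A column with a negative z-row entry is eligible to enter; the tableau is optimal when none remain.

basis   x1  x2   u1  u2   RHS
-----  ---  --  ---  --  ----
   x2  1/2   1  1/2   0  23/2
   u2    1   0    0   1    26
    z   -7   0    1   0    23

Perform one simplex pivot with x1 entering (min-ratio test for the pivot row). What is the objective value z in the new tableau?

184

Ratio test on column x1 — row 1: (23/2)/(1/2) = 23; row 2: 26/1 = 26. Minimum is 23 at row 1 (x2 leaves); pivot element 1/2.
Pivot on row 1; the z-row RHS becomes 23 − (-7)·23 = 184.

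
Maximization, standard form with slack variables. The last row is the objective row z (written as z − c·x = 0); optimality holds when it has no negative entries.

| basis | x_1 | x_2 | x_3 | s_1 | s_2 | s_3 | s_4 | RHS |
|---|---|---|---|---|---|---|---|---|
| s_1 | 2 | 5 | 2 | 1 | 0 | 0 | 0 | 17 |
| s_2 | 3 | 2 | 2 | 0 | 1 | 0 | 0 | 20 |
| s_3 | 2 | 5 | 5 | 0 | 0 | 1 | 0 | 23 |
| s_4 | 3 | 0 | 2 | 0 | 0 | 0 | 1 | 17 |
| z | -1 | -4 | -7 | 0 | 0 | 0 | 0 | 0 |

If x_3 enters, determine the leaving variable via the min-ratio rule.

s_3

Column x_3 entries and ratios — s_1: 17/2 = 17/2; s_2: 20/2 = 10; s_3: 23/5 = 23/5; s_4: 17/2 = 17/2.
Smallest ratio is 23/5 in the row of s_3, so s_3 leaves.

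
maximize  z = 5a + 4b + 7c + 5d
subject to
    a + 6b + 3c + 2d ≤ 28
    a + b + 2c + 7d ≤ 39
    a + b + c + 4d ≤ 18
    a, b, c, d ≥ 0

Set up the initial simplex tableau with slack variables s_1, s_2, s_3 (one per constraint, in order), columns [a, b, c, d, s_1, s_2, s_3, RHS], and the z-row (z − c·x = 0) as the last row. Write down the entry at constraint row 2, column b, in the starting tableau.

1

Constraint 2 has coefficient 1 on b.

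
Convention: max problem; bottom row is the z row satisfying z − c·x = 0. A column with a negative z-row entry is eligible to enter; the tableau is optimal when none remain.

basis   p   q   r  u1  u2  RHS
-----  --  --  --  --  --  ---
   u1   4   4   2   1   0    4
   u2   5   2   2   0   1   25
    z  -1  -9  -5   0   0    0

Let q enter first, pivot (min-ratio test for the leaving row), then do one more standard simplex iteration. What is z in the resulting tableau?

10

Ratio test on column q — row 1: 4/4 = 1; row 2: 25/2 = 25/2. Minimum is 1 at row 1 (u1 leaves); pivot element 4.
Pivot on row 1; the z-row RHS becomes 0 − (-9)·1 = 9.
Next entering variable (most negative z-row entry -1/2): r.
Ratio test on column r — row 1: 1/(1/2) = 2; row 2: 23/1 = 23. Minimum is 2 at row 1 (q leaves); pivot element 1/2.
After the second pivot the z-row RHS is 9 − (-1/2)·2 = 10.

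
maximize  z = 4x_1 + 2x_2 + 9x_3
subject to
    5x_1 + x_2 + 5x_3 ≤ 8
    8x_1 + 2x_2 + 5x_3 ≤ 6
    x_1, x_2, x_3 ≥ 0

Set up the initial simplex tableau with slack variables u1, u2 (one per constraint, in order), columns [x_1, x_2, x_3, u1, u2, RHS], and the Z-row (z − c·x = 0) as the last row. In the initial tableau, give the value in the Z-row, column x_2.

-2

The Z-row carries the negated objective coefficients: the x_2 entry is -2.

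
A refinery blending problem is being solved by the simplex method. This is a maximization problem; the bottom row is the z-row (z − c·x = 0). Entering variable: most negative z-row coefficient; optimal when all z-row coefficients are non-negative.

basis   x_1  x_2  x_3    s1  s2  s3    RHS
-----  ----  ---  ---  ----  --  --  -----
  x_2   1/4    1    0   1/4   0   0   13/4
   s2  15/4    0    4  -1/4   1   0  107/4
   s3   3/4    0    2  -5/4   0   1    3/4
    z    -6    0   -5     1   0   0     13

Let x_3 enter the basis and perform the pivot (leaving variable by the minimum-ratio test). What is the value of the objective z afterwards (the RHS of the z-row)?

Ratio test on column x_3 — row 1: entry 0 ≤ 0; row 2: (107/4)/4 = 107/16; row 3: (3/4)/2 = 3/8. Minimum is 3/8 at row 3 (s3 leaves); pivot element 2.
Pivot on row 3; the z-row RHS becomes 13 − (-5)·(3/8) = 119/8.

119/8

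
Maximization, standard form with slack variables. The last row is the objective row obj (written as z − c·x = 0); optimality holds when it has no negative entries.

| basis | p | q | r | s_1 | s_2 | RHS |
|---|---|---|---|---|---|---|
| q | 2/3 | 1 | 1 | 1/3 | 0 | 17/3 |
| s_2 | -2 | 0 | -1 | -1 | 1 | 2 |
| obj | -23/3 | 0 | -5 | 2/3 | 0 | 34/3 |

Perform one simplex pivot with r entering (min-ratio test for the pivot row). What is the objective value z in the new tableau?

Ratio test on column r — row 1: (17/3)/1 = 17/3; row 2: entry -1 ≤ 0. Minimum is 17/3 at row 1 (q leaves); pivot element 1.
Pivot on row 1; the obj-row RHS becomes 34/3 − (-5)·(17/3) = 119/3.

119/3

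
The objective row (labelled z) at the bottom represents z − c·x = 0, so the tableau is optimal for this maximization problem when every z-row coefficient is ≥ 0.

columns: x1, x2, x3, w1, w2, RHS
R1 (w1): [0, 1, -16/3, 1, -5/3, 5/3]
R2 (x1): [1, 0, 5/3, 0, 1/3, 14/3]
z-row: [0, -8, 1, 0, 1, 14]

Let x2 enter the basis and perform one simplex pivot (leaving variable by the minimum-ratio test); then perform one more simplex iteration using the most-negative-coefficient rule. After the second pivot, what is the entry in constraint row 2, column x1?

Ratio test on column x2 — row 1: (5/3)/1 = 5/3; row 2: entry 0 ≤ 0. Minimum is 5/3 at row 1 (w1 leaves); pivot element 1.
Divide row 1 by 1; eliminate column x2 from the other rows.
Second iteration: most negative z-row entry is -125/3 in column x3, so x3 enters.
Ratio test on column x3 — row 1: entry -16/3 ≤ 0; row 2: (14/3)/(5/3) = 14/5. Minimum is 14/5 at row 2 (x1 leaves); pivot element 5/3.
Divide row 2 by 5/3; eliminate column x3 from the other rows.
After both pivots, the entry at constraint row 2, column x1 is 3/5.

3/5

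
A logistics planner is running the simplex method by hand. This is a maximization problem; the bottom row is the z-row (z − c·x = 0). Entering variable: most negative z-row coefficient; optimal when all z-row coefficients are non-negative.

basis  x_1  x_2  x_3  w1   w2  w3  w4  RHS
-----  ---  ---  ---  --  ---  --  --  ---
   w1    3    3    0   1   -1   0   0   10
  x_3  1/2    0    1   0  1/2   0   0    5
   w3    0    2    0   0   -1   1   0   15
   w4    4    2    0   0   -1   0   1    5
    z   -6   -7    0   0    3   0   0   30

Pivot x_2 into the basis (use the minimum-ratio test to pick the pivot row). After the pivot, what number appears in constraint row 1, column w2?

1/2

Ratio test on column x_2 — row 1: 10/3 = 10/3; row 2: entry 0 ≤ 0; row 3: 15/2 = 15/2; row 4: 5/2 = 5/2. Minimum is 5/2 at row 4 (w4 leaves); pivot element 2.
Divide row 4 by 2; eliminate column x_2 from the other rows.
Row 1 update in column w2: -1 − 3·(-1/2) = 1/2.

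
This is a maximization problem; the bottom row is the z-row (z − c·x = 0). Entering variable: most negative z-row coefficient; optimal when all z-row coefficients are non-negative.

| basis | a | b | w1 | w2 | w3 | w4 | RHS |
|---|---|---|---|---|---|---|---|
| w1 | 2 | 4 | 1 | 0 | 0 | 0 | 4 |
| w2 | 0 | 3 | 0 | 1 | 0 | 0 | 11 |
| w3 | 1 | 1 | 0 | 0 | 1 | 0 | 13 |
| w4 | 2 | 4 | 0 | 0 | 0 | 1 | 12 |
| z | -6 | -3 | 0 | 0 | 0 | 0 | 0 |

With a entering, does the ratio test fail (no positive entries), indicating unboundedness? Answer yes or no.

no

Column a has positive entries in row(s) 1, 3, 4, so the ratio test bounds it — not unbounded.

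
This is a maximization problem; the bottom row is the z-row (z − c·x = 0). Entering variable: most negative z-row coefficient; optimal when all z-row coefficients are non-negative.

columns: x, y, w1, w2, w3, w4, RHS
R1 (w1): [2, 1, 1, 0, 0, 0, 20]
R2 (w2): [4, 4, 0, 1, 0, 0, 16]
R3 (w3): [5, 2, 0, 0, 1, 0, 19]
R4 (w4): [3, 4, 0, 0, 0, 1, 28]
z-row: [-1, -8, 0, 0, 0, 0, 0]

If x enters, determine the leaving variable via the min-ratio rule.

w3

Column x entries and ratios — w1: 20/2 = 10; w2: 16/4 = 4; w3: 19/5 = 19/5; w4: 28/3 = 28/3.
Smallest ratio is 19/5 in the row of w3, so w3 leaves.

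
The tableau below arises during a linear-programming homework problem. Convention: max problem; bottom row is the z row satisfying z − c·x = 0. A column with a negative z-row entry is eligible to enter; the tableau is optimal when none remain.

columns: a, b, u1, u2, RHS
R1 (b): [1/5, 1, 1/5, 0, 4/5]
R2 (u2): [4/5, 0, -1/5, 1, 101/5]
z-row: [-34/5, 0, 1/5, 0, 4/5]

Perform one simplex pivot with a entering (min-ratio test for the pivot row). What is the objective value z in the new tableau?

Ratio test on column a — row 1: (4/5)/(1/5) = 4; row 2: (101/5)/(4/5) = 101/4. Minimum is 4 at row 1 (b leaves); pivot element 1/5.
Pivot on row 1; the z-row RHS becomes 4/5 − (-34/5)·4 = 28.

28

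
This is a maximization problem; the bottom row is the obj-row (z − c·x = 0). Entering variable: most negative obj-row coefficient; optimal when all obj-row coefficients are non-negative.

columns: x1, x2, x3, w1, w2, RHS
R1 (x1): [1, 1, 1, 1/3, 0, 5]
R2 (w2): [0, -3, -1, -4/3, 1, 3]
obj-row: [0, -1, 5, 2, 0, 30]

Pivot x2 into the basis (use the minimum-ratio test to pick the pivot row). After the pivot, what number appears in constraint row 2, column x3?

Ratio test on column x2 — row 1: 5/1 = 5; row 2: entry -3 ≤ 0. Minimum is 5 at row 1 (x1 leaves); pivot element 1.
Divide row 1 by 1; eliminate column x2 from the other rows.
Row 2 update in column x3: -1 − (-3)·1 = 2.

2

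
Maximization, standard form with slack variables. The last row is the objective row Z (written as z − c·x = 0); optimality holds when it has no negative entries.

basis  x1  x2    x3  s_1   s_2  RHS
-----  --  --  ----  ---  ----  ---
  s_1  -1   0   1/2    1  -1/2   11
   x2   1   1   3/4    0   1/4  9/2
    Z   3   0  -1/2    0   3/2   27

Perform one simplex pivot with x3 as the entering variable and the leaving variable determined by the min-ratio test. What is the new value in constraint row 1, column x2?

-2/3

Ratio test on column x3 — row 1: 11/(1/2) = 22; row 2: (9/2)/(3/4) = 6. Minimum is 6 at row 2 (x2 leaves); pivot element 3/4.
Divide row 2 by 3/4; eliminate column x3 from the other rows.
Row 1 update in column x2: 0 − (1/2)·(4/3) = -2/3.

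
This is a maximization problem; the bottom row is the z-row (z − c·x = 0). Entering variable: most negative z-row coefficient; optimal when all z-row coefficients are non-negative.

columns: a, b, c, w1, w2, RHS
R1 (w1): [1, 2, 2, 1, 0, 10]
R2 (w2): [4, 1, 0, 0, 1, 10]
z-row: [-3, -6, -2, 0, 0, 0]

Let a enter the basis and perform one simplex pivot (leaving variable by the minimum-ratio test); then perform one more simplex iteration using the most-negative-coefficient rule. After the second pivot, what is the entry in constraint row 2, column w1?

-1/7

Ratio test on column a — row 1: 10/1 = 10; row 2: 10/4 = 5/2. Minimum is 5/2 at row 2 (w2 leaves); pivot element 4.
Divide row 2 by 4; eliminate column a from the other rows.
Second iteration: most negative z-row entry is -21/4 in column b, so b enters.
Ratio test on column b — row 1: (15/2)/(7/4) = 30/7; row 2: (5/2)/(1/4) = 10. Minimum is 30/7 at row 1 (w1 leaves); pivot element 7/4.
Divide row 1 by 7/4; eliminate column b from the other rows.
After both pivots, the entry at constraint row 2, column w1 is -1/7.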